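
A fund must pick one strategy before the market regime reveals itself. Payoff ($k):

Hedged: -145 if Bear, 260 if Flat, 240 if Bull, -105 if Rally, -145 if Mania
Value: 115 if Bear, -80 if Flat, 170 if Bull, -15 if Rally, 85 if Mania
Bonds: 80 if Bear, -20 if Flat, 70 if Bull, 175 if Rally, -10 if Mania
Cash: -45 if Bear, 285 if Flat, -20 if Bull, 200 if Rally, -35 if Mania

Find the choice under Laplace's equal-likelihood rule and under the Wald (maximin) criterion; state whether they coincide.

Row averages: Hedged=21, Value=55, Bonds=59, Cash=77
Highest average = 77 → Cash.
Row minima: Hedged=-145, Value=-80, Bonds=-20, Cash=-45
Best worst-case = -20 → Bonds.

laplace → Cash; maximin → Bonds (disagree)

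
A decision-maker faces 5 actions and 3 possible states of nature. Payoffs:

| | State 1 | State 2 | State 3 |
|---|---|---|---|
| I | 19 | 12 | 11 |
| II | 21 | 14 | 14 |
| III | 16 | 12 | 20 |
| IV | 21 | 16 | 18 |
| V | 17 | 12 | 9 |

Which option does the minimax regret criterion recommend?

IV

Column bests: State 1=21, State 2=16, State 3=20.
I regrets: 2, 4, 9 → max 9
II regrets: 0, 2, 6 → max 6
III regrets: 5, 4, 0 → max 5
IV regrets: 0, 0, 2 → max 2
V regrets: 4, 4, 11 → max 11
Smallest max regret = 2 → IV.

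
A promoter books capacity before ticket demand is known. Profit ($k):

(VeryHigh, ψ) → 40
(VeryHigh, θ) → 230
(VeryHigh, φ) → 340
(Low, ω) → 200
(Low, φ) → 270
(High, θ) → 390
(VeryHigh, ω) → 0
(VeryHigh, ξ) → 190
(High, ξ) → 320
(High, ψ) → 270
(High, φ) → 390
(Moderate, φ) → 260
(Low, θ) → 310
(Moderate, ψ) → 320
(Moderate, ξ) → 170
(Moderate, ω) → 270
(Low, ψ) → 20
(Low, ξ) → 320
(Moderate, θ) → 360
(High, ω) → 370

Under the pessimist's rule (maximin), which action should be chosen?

Row minima: Low=20, Moderate=170, High=270, VeryHigh=0
Best worst-case = 270 → High.

High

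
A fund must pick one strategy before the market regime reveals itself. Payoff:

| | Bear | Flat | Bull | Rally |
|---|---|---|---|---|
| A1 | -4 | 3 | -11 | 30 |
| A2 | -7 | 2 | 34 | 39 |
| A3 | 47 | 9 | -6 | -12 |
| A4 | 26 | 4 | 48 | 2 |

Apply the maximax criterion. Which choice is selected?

A4

Row maxima: A1=30, A2=39, A3=47, A4=48
Best best-case = 48 → A4.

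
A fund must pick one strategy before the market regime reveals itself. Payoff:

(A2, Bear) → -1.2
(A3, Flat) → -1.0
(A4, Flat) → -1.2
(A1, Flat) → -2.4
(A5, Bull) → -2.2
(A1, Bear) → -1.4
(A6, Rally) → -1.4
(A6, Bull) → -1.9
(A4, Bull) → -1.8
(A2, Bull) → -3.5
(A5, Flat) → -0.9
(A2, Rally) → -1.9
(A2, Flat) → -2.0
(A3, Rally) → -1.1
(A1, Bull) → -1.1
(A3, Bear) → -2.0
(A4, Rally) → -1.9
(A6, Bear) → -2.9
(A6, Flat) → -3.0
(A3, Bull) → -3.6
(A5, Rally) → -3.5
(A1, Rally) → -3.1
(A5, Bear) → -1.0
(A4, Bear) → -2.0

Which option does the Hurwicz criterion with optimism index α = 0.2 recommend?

A4

A1: 0.2·(-1.1) + 0.8·(-3.1) = -2.7
A2: 0.2·(-1.2) + 0.8·(-3.5) = -3.04
A3: 0.2·(-1.0) + 0.8·(-3.6) = -3.08
A4: 0.2·(-1.2) + 0.8·(-2.0) = -1.84
A5: 0.2·(-0.9) + 0.8·(-3.5) = -2.98
A6: 0.2·(-1.4) + 0.8·(-3.0) = -2.68
Highest Hurwicz score = -1.84 → A4.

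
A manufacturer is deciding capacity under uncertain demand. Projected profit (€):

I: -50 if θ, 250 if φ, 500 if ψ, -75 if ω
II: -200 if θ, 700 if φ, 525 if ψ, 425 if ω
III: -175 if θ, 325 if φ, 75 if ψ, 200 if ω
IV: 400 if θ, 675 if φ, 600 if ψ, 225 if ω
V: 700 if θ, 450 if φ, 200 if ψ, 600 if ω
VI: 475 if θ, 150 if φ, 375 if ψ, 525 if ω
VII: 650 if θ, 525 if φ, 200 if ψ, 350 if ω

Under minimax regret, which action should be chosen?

Column bests: θ=700, φ=700, ψ=600, ω=600.
I regrets: 750, 450, 100, 675 → max 750
II regrets: 900, 0, 75, 175 → max 900
III regrets: 875, 375, 525, 400 → max 875
IV regrets: 300, 25, 0, 375 → max 375
V regrets: 0, 250, 400, 0 → max 400
VI regrets: 225, 550, 225, 75 → max 550
VII regrets: 50, 175, 400, 250 → max 400
Smallest max regret = 375 → IV.

IV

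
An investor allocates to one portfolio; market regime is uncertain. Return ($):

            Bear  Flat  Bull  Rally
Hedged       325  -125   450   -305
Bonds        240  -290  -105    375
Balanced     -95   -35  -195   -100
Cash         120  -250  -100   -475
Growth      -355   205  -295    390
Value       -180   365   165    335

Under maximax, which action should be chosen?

Row maxima: Hedged=450, Bonds=375, Balanced=-35, Cash=120, Growth=390, Value=365
Best best-case = 450 → Hedged.

Hedged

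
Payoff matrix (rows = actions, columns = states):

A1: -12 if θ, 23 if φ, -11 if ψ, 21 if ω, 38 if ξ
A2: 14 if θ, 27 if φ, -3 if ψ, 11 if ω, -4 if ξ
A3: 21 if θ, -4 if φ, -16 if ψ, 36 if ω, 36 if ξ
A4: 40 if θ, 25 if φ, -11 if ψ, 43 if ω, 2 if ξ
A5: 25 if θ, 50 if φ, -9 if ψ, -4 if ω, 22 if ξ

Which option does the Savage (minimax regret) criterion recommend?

Column bests: θ=40, φ=50, ψ=-3, ω=43, ξ=38.
A1 regrets: 52, 27, 8, 22, 0 → max 52
A2 regrets: 26, 23, 0, 32, 42 → max 42
A3 regrets: 19, 54, 13, 7, 2 → max 54
A4 regrets: 0, 25, 8, 0, 36 → max 36
A5 regrets: 15, 0, 6, 47, 16 → max 47
Smallest max regret = 36 → A4.

A4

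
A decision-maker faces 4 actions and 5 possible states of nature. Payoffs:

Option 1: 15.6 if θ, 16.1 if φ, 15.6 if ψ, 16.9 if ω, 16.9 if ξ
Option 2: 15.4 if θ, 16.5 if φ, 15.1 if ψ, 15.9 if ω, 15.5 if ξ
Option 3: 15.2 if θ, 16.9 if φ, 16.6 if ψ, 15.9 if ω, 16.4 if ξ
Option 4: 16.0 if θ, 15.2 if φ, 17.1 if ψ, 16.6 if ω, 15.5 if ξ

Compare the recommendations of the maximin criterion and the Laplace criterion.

maximin → Option 1; laplace → Option 1 (agree)

Row minima: Option 1=15.6, Option 2=15.1, Option 3=15.2, Option 4=15.2
Best worst-case = 15.6 → Option 1.
Row averages: Option 1=16.22, Option 2=15.68, Option 3=16.2, Option 4=16.08
Highest average = 16.22 → Option 1.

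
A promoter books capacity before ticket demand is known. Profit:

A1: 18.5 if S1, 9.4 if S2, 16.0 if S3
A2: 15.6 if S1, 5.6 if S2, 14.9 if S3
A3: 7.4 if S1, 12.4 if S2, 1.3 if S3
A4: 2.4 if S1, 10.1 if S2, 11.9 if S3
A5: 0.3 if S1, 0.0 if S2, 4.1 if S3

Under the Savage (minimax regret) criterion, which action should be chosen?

A1

Column bests: S1=18.5, S2=12.4, S3=16.0.
A1 regrets: 0.0, 3.0, 0.0 → max 3.0
A2 regrets: 2.9, 6.8, 1.1 → max 6.8
A3 regrets: 11.1, 0.0, 14.7 → max 14.7
A4 regrets: 16.1, 2.3, 4.1 → max 16.1
A5 regrets: 18.2, 12.4, 11.9 → max 18.2
Smallest max regret = 3.0 → A1.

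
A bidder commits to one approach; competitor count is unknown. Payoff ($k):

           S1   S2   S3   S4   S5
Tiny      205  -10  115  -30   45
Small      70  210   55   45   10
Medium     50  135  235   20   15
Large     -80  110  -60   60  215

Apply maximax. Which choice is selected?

Row maxima: Tiny=205, Small=210, Medium=235, Large=215
Best best-case = 235 → Medium.

Medium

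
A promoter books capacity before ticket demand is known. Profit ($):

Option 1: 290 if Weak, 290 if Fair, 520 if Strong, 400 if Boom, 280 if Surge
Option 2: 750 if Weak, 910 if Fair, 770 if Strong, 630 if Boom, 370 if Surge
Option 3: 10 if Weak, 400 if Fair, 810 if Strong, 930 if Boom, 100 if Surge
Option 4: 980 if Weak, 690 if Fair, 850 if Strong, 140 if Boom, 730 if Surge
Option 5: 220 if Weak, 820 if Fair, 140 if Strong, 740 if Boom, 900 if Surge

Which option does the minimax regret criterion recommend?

Option 2

Column bests: Weak=980, Fair=910, Strong=850, Boom=930, Surge=900.
Option 1 regrets: 690, 620, 330, 530, 620 → max 690
Option 2 regrets: 230, 0, 80, 300, 530 → max 530
Option 3 regrets: 970, 510, 40, 0, 800 → max 970
Option 4 regrets: 0, 220, 0, 790, 170 → max 790
Option 5 regrets: 760, 90, 710, 190, 0 → max 760
Smallest max regret = 530 → Option 2.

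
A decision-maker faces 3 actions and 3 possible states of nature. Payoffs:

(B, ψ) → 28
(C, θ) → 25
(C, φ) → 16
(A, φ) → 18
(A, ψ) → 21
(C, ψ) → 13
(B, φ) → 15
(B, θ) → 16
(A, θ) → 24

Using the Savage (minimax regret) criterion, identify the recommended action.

Column bests: θ=25, φ=18, ψ=28.
A regrets: 1, 0, 7 → max 7
B regrets: 9, 3, 0 → max 9
C regrets: 0, 2, 15 → max 15
Smallest max regret = 7 → A.

A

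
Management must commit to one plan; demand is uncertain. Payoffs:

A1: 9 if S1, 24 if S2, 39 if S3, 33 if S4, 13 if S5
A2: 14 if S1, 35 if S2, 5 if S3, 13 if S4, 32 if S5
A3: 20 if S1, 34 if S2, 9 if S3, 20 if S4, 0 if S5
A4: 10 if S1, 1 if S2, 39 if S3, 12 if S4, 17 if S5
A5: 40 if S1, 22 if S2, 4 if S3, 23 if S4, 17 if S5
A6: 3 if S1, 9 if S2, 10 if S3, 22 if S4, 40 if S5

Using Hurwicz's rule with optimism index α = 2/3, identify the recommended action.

A1: 2/3·39 + 1/3·9 = 29
A2: 2/3·35 + 1/3·5 = 25
A3: 2/3·34 + 1/3·0 = 68/3
A4: 2/3·39 + 1/3·1 = 79/3
A5: 2/3·40 + 1/3·4 = 28
A6: 2/3·40 + 1/3·3 = 83/3
Highest Hurwicz score = 29 → A1.

A1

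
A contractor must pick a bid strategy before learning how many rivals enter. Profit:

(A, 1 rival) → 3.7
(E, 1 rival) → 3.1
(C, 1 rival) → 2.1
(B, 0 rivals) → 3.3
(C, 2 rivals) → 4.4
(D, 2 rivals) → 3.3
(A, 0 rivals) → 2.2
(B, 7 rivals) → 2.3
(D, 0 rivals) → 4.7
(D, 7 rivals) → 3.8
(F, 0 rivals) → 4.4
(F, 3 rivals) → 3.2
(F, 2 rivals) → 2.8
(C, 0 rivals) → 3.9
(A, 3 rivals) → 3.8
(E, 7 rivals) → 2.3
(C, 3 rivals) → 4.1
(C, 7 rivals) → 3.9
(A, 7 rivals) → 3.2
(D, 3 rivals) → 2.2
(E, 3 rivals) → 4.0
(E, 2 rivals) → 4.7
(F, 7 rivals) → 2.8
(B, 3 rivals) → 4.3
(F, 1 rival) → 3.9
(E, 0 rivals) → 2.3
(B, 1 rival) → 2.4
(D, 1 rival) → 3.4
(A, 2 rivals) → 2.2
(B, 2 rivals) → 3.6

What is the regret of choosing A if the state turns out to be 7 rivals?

Best payoff under 7 rivals is 3.9.
Regret = 3.9 − 3.2 = 0.7.

0.7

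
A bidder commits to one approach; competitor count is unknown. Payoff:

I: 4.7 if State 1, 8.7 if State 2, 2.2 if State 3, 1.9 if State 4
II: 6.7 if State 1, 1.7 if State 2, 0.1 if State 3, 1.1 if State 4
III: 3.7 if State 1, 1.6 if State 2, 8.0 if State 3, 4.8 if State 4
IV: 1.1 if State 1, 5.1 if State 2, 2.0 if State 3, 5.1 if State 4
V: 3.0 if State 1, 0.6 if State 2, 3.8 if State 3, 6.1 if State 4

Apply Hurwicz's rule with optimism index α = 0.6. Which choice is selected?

I: 0.6·8.7 + 0.4·1.9 = 5.98
II: 0.6·6.7 + 0.4·0.1 = 4.06
III: 0.6·8.0 + 0.4·1.6 = 5.44
IV: 0.6·5.1 + 0.4·1.1 = 3.5
V: 0.6·6.1 + 0.4·0.6 = 3.9
Highest Hurwicz score = 5.98 → I.

I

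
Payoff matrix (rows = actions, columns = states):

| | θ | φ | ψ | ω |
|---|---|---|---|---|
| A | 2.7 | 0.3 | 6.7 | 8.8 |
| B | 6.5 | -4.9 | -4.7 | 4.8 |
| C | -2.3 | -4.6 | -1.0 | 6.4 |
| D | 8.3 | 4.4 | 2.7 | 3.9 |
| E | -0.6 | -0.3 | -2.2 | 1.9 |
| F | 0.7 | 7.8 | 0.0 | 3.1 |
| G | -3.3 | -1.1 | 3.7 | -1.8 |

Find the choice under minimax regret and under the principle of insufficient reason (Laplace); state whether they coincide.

minimax regret → D; laplace → D (agree)

Column bests: θ=8.3, φ=7.8, ψ=6.7, ω=8.8.
A regrets: 5.6, 7.5, 0.0, 0.0 → max 7.5
B regrets: 1.8, 12.7, 11.4, 4.0 → max 12.7
C regrets: 10.6, 12.4, 7.7, 2.4 → max 12.4
D regrets: 0.0, 3.4, 4.0, 4.9 → max 4.9
E regrets: 8.9, 8.1, 8.9, 6.9 → max 8.9
F regrets: 7.6, 0.0, 6.7, 5.7 → max 7.6
G regrets: 11.6, 8.9, 3.0, 10.6 → max 11.6
Smallest max regret = 4.9 → D.
Row averages: A=4.625, B=0.425, C=-0.375, D=4.825, E=-0.3, F=2.9, G=-0.625
Highest average = 4.825 → D.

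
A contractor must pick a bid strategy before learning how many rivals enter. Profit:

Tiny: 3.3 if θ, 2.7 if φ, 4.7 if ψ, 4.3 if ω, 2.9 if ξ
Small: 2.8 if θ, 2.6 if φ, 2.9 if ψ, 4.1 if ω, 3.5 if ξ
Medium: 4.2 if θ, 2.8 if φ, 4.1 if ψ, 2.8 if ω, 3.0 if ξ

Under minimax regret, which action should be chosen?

Column bests: θ=4.2, φ=2.8, ψ=4.7, ω=4.3, ξ=3.5.
Tiny regrets: 0.9, 0.1, 0.0, 0.0, 0.6 → max 0.9
Small regrets: 1.4, 0.2, 1.8, 0.2, 0.0 → max 1.8
Medium regrets: 0.0, 0.0, 0.6, 1.5, 0.5 → max 1.5
Smallest max regret = 0.9 → Tiny.

Tiny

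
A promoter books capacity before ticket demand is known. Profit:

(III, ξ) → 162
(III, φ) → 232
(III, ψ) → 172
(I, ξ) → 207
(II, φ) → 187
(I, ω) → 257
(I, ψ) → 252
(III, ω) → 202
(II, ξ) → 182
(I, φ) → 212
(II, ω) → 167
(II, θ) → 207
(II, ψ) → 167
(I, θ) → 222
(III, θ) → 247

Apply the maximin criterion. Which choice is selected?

Row minima: I=207, II=167, III=162
Best worst-case = 207 → I.

I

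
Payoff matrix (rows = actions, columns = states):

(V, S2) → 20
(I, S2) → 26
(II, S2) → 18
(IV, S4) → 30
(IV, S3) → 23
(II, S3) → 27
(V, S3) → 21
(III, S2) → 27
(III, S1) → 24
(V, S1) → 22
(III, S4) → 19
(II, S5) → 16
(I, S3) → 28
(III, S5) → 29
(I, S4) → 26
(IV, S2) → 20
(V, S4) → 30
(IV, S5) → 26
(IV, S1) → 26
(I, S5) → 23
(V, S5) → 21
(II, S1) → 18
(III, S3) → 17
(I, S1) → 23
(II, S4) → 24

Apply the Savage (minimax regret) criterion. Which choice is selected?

Column bests: S1=26, S2=27, S3=28, S4=30, S5=29.
I regrets: 3, 1, 0, 4, 6 → max 6
II regrets: 8, 9, 1, 6, 13 → max 13
III regrets: 2, 0, 11, 11, 0 → max 11
IV regrets: 0, 7, 5, 0, 3 → max 7
V regrets: 4, 7, 7, 0, 8 → max 8
Smallest max regret = 6 → I.

I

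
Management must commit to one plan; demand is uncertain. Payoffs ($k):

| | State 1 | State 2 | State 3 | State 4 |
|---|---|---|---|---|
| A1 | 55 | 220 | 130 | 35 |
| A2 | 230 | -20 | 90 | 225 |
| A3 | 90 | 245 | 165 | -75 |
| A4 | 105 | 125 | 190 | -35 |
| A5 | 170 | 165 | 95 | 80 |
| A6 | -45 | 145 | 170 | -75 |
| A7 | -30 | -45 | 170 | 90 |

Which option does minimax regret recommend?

Column bests: State 1=230, State 2=245, State 3=190, State 4=225.
A1 regrets: 175, 25, 60, 190 → max 190
A2 regrets: 0, 265, 100, 0 → max 265
A3 regrets: 140, 0, 25, 300 → max 300
A4 regrets: 125, 120, 0, 260 → max 260
A5 regrets: 60, 80, 95, 145 → max 145
A6 regrets: 275, 100, 20, 300 → max 300
A7 regrets: 260, 290, 20, 135 → max 290
Smallest max regret = 145 → A5.

A5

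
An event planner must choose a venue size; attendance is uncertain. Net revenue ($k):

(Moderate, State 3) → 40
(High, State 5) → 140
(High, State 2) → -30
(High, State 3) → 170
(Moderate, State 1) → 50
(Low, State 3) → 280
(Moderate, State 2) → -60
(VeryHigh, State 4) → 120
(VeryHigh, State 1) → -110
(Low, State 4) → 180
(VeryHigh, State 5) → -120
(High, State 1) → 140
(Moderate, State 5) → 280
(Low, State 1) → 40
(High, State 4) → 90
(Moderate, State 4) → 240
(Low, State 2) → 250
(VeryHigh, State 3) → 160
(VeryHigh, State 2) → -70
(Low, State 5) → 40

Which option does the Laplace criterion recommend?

Low

Row averages: Low=158, Moderate=110, High=102, VeryHigh=-4
Highest average = 158 → Low.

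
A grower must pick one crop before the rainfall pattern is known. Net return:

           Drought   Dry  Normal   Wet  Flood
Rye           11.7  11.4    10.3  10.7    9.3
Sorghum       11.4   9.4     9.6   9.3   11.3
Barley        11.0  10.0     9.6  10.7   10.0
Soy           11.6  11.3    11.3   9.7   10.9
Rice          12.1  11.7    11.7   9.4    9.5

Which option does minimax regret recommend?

Soy

Column bests: Drought=12.1, Dry=11.7, Normal=11.7, Wet=10.7, Flood=11.3.
Rye regrets: 0.4, 0.3, 1.4, 0.0, 2.0 → max 2.0
Sorghum regrets: 0.7, 2.3, 2.1, 1.4, 0.0 → max 2.3
Barley regrets: 1.1, 1.7, 2.1, 0.0, 1.3 → max 2.1
Soy regrets: 0.5, 0.4, 0.4, 1.0, 0.4 → max 1.0
Rice regrets: 0.0, 0.0, 0.0, 1.3, 1.8 → max 1.8
Smallest max regret = 1.0 → Soy.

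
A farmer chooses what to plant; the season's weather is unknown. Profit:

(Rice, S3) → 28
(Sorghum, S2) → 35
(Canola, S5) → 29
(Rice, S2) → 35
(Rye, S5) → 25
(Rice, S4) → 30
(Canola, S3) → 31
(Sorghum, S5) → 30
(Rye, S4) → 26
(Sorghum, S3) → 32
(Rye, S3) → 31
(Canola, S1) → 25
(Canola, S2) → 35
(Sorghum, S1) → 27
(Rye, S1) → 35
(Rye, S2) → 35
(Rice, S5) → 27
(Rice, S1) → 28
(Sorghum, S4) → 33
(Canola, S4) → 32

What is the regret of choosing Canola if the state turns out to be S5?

1

Best payoff under S5 is 30.
Regret = 30 − 29 = 1.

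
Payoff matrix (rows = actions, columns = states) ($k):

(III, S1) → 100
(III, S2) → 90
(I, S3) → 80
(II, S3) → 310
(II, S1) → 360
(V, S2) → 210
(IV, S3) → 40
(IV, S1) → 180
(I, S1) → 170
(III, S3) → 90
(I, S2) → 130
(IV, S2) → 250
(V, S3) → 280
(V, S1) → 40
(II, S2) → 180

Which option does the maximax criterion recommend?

II

Row maxima: I=170, II=360, III=100, IV=250, V=280
Best best-case = 360 → II.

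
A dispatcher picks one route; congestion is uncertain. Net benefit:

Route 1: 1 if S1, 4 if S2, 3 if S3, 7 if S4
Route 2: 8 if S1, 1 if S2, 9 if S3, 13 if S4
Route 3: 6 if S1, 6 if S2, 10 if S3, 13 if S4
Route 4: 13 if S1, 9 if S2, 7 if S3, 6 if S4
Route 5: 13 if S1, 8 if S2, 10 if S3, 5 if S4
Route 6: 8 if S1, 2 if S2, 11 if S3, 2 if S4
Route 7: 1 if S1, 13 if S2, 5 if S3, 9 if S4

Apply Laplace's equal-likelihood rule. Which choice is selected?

Row averages: Route 1=3.75, Route 2=7.75, Route 3=8.75, Route 4=8.75, Route 5=9, Route 6=5.75, Route 7=7
Highest average = 9 → Route 5.

Route 5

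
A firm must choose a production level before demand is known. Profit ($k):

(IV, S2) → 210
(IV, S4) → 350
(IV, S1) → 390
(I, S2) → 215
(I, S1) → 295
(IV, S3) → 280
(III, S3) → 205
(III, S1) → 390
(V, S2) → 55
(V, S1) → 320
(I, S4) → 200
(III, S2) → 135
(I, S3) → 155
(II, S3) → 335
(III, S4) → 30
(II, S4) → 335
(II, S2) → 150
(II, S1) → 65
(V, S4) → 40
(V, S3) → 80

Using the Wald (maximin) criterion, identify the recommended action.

IV

Row minima: I=155, II=65, III=30, IV=210, V=40
Best worst-case = 210 → IV.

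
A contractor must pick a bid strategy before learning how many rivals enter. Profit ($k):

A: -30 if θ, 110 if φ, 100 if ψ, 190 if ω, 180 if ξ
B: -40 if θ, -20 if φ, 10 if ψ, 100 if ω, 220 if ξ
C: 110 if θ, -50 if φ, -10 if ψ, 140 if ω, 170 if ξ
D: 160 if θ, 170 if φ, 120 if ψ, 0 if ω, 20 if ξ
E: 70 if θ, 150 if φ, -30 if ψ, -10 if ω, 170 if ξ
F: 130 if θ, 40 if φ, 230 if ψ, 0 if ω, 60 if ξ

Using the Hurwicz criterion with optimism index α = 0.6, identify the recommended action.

F

A: 0.6·190 + 0.4·(-30) = 102
B: 0.6·220 + 0.4·(-40) = 116
C: 0.6·170 + 0.4·(-50) = 82
D: 0.6·170 + 0.4·0 = 102
E: 0.6·170 + 0.4·(-30) = 90
F: 0.6·230 + 0.4·0 = 138
Highest Hurwicz score = 138 → F.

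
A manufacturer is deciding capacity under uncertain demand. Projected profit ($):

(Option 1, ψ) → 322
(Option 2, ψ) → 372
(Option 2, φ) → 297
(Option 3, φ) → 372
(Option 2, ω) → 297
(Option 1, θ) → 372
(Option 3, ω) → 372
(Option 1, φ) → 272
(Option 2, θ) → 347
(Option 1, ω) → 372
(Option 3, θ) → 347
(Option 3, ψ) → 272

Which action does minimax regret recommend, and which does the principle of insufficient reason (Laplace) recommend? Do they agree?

Column bests: θ=372, φ=372, ψ=372, ω=372.
Option 1 regrets: 0, 100, 50, 0 → max 100
Option 2 regrets: 25, 75, 0, 75 → max 75
Option 3 regrets: 25, 0, 100, 0 → max 100
Smallest max regret = 75 → Option 2.
Row averages: Option 1=334.5, Option 2=328.25, Option 3=340.75
Highest average = 340.75 → Option 3.

minimax regret → Option 2; laplace → Option 3 (disagree)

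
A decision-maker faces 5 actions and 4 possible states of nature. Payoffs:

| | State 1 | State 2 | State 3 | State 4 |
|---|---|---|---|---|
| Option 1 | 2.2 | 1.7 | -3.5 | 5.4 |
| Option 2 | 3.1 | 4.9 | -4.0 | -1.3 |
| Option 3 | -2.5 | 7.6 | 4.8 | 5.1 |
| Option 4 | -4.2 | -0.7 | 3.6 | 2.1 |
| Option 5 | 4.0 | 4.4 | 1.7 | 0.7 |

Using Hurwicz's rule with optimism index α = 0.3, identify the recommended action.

Option 1: 0.3·5.4 + 0.7·(-3.5) = -0.83
Option 2: 0.3·4.9 + 0.7·(-4.0) = -1.33
Option 3: 0.3·7.6 + 0.7·(-2.5) = 0.53
Option 4: 0.3·3.6 + 0.7·(-4.2) = -1.86
Option 5: 0.3·4.4 + 0.7·0.7 = 1.81
Highest Hurwicz score = 1.81 → Option 5.

Option 5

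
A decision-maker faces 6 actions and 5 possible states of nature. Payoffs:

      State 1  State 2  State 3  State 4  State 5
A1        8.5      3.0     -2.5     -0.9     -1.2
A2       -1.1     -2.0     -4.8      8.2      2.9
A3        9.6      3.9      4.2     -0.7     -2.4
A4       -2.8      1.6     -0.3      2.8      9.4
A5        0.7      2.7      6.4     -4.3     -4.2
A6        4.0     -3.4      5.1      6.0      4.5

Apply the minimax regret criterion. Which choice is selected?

Column bests: State 1=9.6, State 2=3.9, State 3=6.4, State 4=8.2, State 5=9.4.
A1 regrets: 1.1, 0.9, 8.9, 9.1, 10.6 → max 10.6
A2 regrets: 10.7, 5.9, 11.2, 0.0, 6.5 → max 11.2
A3 regrets: 0.0, 0.0, 2.2, 8.9, 11.8 → max 11.8
A4 regrets: 12.4, 2.3, 6.7, 5.4, 0.0 → max 12.4
A5 regrets: 8.9, 1.2, 0.0, 12.5, 13.6 → max 13.6
A6 regrets: 5.6, 7.3, 1.3, 2.2, 4.9 → max 7.3
Smallest max regret = 7.3 → A6.

A6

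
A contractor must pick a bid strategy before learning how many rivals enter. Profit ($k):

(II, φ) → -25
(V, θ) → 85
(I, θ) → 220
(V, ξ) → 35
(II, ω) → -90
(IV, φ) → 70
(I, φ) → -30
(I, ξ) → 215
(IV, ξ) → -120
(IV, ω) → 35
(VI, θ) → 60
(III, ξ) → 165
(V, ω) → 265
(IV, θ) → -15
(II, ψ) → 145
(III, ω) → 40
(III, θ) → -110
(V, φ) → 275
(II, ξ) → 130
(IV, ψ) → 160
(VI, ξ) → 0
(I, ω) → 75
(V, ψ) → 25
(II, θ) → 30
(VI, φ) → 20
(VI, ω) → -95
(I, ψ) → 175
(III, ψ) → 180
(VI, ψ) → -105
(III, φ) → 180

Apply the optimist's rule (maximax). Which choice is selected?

Row maxima: I=220, II=145, III=180, IV=160, V=275, VI=60
Best best-case = 275 → V.

V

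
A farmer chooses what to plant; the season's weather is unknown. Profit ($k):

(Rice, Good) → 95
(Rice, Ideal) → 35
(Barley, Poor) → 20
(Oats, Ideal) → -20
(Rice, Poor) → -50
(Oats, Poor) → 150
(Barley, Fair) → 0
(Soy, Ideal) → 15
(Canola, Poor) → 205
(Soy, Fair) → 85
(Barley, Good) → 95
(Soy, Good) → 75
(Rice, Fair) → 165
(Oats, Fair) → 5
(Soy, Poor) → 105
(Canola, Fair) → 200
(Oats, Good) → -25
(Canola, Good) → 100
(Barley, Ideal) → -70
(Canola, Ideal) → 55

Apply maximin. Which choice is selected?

Row minima: Barley=-70, Soy=15, Oats=-25, Rice=-50, Canola=55
Best worst-case = 55 → Canola.

Canola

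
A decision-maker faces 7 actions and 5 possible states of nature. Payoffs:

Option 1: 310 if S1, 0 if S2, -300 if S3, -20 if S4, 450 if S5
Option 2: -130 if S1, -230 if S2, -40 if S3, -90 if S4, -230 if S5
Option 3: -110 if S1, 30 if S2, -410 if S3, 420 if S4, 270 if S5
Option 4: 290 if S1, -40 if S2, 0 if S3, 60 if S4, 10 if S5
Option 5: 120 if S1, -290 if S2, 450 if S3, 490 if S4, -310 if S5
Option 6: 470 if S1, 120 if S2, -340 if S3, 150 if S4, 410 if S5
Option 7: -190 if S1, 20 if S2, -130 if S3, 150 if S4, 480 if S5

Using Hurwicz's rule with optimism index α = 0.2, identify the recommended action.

Option 1: 0.2·450 + 0.8·(-300) = -150
Option 2: 0.2·(-40) + 0.8·(-230) = -192
Option 3: 0.2·420 + 0.8·(-410) = -244
Option 4: 0.2·290 + 0.8·(-40) = 26
Option 5: 0.2·490 + 0.8·(-310) = -150
Option 6: 0.2·470 + 0.8·(-340) = -178
Option 7: 0.2·480 + 0.8·(-190) = -56
Highest Hurwicz score = 26 → Option 4.

Option 4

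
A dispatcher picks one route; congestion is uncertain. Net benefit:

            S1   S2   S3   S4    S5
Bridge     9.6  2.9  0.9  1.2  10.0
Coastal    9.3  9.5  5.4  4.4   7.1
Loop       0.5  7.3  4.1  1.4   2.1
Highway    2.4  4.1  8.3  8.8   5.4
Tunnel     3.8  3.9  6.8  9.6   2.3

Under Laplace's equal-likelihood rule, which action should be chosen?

Coastal

Row averages: Bridge=4.92, Coastal=7.14, Loop=3.08, Highway=5.8, Tunnel=5.28
Highest average = 7.14 → Coastal.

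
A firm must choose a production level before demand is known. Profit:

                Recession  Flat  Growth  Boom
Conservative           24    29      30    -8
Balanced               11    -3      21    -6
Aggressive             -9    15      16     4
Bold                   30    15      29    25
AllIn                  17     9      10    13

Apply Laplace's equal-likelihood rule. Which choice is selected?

Bold

Row averages: Conservative=18.75, Balanced=5.75, Aggressive=6.5, Bold=24.75, AllIn=12.25
Highest average = 24.75 → Bold.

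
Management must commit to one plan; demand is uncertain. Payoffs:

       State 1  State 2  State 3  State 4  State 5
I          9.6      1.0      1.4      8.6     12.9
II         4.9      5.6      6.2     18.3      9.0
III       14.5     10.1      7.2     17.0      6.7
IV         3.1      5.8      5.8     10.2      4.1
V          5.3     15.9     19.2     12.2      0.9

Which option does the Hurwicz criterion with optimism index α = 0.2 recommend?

III

I: 0.2·12.9 + 0.8·1.0 = 3.38
II: 0.2·18.3 + 0.8·4.9 = 7.58
III: 0.2·17.0 + 0.8·6.7 = 8.76
IV: 0.2·10.2 + 0.8·3.1 = 4.52
V: 0.2·19.2 + 0.8·0.9 = 4.56
Highest Hurwicz score = 8.76 → III.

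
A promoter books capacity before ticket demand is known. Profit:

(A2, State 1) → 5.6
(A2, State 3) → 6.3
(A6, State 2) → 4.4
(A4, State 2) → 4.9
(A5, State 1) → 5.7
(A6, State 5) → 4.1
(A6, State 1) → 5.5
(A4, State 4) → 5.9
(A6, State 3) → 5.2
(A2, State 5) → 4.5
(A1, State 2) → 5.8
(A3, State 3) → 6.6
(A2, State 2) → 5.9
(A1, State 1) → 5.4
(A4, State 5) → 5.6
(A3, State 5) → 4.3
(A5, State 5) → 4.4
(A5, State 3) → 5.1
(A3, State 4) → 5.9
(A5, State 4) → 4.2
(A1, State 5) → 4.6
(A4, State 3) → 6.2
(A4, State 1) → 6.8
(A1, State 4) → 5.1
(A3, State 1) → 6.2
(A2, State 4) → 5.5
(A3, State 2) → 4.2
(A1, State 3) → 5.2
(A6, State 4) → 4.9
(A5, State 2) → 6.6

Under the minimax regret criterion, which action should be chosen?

Column bests: State 1=6.8, State 2=6.6, State 3=6.6, State 4=5.9, State 5=5.6.
A1 regrets: 1.4, 0.8, 1.4, 0.8, 1.0 → max 1.4
A2 regrets: 1.2, 0.7, 0.3, 0.4, 1.1 → max 1.2
A3 regrets: 0.6, 2.4, 0.0, 0.0, 1.3 → max 2.4
A4 regrets: 0.0, 1.7, 0.4, 0.0, 0.0 → max 1.7
A5 regrets: 1.1, 0.0, 1.5, 1.7, 1.2 → max 1.7
A6 regrets: 1.3, 2.2, 1.4, 1.0, 1.5 → max 2.2
Smallest max regret = 1.2 → A2.

A2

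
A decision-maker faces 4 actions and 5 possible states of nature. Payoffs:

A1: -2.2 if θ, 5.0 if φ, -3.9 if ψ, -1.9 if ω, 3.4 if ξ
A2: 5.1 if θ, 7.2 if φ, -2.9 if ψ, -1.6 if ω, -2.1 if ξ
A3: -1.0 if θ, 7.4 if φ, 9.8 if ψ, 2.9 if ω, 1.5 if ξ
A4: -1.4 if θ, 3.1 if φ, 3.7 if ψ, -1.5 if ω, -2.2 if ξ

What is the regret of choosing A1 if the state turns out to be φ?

2.4

Best payoff under φ is 7.4.
Regret = 7.4 − 5.0 = 2.4.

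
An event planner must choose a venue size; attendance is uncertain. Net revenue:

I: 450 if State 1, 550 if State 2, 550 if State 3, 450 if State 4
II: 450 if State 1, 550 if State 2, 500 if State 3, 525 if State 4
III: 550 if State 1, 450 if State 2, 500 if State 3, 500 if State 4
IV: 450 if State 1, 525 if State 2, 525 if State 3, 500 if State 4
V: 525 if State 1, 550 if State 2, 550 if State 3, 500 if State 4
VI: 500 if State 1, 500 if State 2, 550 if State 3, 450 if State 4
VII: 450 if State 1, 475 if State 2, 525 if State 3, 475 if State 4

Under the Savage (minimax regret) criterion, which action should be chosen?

Column bests: State 1=550, State 2=550, State 3=550, State 4=525.
I regrets: 100, 0, 0, 75 → max 100
II regrets: 100, 0, 50, 0 → max 100
III regrets: 0, 100, 50, 25 → max 100
IV regrets: 100, 25, 25, 25 → max 100
V regrets: 25, 0, 0, 25 → max 25
VI regrets: 50, 50, 0, 75 → max 75
VII regrets: 100, 75, 25, 50 → max 100
Smallest max regret = 25 → V.

V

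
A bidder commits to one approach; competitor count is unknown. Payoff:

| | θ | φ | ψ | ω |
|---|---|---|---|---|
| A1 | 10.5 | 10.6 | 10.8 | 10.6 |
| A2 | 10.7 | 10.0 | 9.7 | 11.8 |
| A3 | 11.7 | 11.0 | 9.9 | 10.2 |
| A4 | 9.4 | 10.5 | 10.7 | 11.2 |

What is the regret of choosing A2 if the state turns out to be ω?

Best payoff under ω is 11.8.
Regret = 11.8 − 11.8 = 0.0.

0.0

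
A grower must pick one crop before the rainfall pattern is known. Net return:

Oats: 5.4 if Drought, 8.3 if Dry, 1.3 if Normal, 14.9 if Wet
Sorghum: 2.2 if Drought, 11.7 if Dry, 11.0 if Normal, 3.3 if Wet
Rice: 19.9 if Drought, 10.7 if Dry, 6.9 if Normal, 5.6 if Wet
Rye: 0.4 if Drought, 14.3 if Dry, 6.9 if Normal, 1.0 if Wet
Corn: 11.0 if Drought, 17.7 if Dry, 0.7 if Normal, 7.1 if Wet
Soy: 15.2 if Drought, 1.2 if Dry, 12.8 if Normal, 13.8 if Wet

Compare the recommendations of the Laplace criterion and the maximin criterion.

laplace → Rice; maximin → Rice (agree)

Row averages: Oats=7.475, Sorghum=7.05, Rice=10.775, Rye=5.65, Corn=9.125, Soy=10.75
Highest average = 10.775 → Rice.
Row minima: Oats=1.3, Sorghum=2.2, Rice=5.6, Rye=0.4, Corn=0.7, Soy=1.2
Best worst-case = 5.6 → Rice.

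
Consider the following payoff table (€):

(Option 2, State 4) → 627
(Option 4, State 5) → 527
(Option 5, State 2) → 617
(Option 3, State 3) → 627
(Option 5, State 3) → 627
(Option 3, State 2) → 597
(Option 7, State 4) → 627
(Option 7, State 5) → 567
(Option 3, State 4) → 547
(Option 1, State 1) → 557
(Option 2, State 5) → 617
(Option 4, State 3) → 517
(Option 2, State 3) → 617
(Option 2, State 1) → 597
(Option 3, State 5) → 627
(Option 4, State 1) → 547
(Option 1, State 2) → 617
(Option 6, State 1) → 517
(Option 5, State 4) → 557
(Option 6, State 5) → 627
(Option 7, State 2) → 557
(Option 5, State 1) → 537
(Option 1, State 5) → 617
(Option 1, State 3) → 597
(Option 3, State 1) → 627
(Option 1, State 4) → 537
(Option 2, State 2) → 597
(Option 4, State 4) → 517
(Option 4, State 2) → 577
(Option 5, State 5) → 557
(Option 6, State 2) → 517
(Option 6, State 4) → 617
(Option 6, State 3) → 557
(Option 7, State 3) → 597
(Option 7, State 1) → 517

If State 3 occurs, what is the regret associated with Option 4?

Best payoff under State 3 is 627.
Regret = 627 − 517 = 110.

110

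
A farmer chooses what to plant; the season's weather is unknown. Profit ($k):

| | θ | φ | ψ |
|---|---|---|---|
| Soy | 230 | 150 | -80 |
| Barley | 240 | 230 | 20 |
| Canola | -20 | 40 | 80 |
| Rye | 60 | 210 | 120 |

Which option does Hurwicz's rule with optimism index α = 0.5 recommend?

Soy: 0.5·230 + 0.5·(-80) = 75
Barley: 0.5·240 + 0.5·20 = 130
Canola: 0.5·80 + 0.5·(-20) = 30
Rye: 0.5·210 + 0.5·60 = 135
Highest Hurwicz score = 135 → Rye.

Rye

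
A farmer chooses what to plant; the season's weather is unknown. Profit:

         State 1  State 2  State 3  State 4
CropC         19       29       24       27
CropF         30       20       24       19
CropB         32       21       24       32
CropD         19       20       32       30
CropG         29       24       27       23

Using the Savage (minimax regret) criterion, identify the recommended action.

CropB

Column bests: State 1=32, State 2=29, State 3=32, State 4=32.
CropC regrets: 13, 0, 8, 5 → max 13
CropF regrets: 2, 9, 8, 13 → max 13
CropB regrets: 0, 8, 8, 0 → max 8
CropD regrets: 13, 9, 0, 2 → max 13
CropG regrets: 3, 5, 5, 9 → max 9
Smallest max regret = 8 → CropB.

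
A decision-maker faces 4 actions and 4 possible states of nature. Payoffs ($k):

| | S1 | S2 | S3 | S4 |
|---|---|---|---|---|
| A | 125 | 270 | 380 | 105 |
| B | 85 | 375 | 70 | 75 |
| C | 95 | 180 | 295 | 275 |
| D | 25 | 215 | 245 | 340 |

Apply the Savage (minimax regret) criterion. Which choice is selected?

D

Column bests: S1=125, S2=375, S3=380, S4=340.
A regrets: 0, 105, 0, 235 → max 235
B regrets: 40, 0, 310, 265 → max 310
C regrets: 30, 195, 85, 65 → max 195
D regrets: 100, 160, 135, 0 → max 160
Smallest max regret = 160 → D.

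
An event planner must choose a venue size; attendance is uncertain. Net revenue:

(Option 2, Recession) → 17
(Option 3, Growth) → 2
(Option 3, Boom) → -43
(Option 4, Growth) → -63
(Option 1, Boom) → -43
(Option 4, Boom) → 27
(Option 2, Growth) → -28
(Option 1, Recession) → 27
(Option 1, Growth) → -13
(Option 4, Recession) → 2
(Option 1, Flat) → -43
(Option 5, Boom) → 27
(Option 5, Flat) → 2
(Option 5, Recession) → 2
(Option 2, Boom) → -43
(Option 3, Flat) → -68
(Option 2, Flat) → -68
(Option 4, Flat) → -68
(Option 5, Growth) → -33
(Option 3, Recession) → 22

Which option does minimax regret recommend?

Column bests: Recession=27, Flat=2, Growth=2, Boom=27.
Option 1 regrets: 0, 45, 15, 70 → max 70
Option 2 regrets: 10, 70, 30, 70 → max 70
Option 3 regrets: 5, 70, 0, 70 → max 70
Option 4 regrets: 25, 70, 65, 0 → max 70
Option 5 regrets: 25, 0, 35, 0 → max 35
Smallest max regret = 35 → Option 5.

Option 5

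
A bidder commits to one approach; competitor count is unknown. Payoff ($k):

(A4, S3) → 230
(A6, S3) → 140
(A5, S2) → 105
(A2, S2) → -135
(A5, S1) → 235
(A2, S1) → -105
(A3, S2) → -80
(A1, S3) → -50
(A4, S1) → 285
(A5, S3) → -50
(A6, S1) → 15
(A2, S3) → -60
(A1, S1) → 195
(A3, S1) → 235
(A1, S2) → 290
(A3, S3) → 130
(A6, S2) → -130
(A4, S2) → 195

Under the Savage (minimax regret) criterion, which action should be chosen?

A4

Column bests: S1=285, S2=290, S3=230.
A1 regrets: 90, 0, 280 → max 280
A2 regrets: 390, 425, 290 → max 425
A3 regrets: 50, 370, 100 → max 370
A4 regrets: 0, 95, 0 → max 95
A5 regrets: 50, 185, 280 → max 280
A6 regrets: 270, 420, 90 → max 420
Smallest max regret = 95 → A4.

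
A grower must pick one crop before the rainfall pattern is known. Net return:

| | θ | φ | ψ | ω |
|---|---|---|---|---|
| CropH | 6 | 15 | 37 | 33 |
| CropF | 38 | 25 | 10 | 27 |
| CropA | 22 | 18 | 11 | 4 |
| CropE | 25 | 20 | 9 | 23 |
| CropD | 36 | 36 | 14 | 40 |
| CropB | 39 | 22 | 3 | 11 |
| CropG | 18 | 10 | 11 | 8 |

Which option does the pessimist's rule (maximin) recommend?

CropD

Row minima: CropH=6, CropF=10, CropA=4, CropE=9, CropD=14, CropB=3, CropG=8
Best worst-case = 14 → CropD.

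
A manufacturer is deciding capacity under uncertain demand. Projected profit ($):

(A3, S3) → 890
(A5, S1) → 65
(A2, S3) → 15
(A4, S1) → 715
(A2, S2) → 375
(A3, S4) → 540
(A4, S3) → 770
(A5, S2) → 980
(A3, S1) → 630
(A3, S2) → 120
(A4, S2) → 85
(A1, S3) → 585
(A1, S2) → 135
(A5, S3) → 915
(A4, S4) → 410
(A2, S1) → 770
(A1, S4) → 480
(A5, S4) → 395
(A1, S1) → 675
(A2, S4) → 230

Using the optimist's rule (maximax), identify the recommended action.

Row maxima: A1=675, A2=770, A3=890, A4=770, A5=980
Best best-case = 980 → A5.

A5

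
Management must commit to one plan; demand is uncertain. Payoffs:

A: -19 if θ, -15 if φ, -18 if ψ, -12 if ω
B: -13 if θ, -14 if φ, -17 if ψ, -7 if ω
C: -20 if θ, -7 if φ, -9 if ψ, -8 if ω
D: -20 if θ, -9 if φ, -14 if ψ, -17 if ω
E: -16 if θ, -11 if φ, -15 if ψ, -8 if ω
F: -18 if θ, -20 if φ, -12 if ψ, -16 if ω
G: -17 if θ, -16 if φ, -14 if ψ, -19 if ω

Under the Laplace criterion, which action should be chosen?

C

Row averages: A=-16, B=-12.75, C=-11, D=-15, E=-12.5, F=-16.5, G=-16.5
Highest average = -11 → C.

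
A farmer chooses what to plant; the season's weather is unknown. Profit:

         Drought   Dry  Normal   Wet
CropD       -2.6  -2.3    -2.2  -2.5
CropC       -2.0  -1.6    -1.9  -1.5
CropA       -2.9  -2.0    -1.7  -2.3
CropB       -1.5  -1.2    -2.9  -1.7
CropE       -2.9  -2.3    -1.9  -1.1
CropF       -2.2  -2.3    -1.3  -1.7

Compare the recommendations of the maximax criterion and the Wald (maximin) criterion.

Row maxima: CropD=-2.2, CropC=-1.5, CropA=-1.7, CropB=-1.2, CropE=-1.1, CropF=-1.3
Best best-case = -1.1 → CropE.
Row minima: CropD=-2.6, CropC=-2.0, CropA=-2.9, CropB=-2.9, CropE=-2.9, CropF=-2.3
Best worst-case = -2.0 → CropC.

maximax → CropE; maximin → CropC (disagree)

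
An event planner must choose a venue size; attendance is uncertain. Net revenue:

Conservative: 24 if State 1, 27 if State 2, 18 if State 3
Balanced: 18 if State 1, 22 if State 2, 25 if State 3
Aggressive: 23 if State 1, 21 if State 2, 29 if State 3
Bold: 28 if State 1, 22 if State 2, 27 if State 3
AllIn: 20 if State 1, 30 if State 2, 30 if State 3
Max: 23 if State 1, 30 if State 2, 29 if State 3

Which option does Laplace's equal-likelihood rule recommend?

Max

Row averages: Conservative=23, Balanced=65/3, Aggressive=73/3, Bold=77/3, AllIn=80/3, Max=82/3
Highest average = 82/3 → Max.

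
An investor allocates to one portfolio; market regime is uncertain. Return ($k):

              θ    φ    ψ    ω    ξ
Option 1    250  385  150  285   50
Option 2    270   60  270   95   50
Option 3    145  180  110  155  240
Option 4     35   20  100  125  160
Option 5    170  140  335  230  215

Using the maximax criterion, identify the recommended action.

Option 1

Row maxima: Option 1=385, Option 2=270, Option 3=240, Option 4=160, Option 5=335
Best best-case = 385 → Option 1.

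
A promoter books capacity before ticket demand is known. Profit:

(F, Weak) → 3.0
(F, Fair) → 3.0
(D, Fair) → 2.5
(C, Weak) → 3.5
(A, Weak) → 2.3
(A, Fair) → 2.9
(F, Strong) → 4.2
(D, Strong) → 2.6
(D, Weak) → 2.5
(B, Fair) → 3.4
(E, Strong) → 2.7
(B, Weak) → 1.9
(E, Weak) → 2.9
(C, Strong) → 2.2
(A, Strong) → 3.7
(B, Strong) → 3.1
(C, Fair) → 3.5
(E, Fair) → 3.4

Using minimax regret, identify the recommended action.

F

Column bests: Weak=3.5, Fair=3.5, Strong=4.2.
A regrets: 1.2, 0.6, 0.5 → max 1.2
B regrets: 1.6, 0.1, 1.1 → max 1.6
C regrets: 0.0, 0.0, 2.0 → max 2.0
D regrets: 1.0, 1.0, 1.6 → max 1.6
E regrets: 0.6, 0.1, 1.5 → max 1.5
F regrets: 0.5, 0.5, 0.0 → max 0.5
Smallest max regret = 0.5 → F.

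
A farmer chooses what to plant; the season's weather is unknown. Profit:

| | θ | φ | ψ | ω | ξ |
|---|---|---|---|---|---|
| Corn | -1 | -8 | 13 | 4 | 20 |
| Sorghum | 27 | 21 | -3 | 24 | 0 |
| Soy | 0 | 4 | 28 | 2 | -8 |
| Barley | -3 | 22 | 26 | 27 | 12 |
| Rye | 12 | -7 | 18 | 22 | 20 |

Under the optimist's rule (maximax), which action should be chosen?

Row maxima: Corn=20, Sorghum=27, Soy=28, Barley=27, Rye=22
Best best-case = 28 → Soy.

Soy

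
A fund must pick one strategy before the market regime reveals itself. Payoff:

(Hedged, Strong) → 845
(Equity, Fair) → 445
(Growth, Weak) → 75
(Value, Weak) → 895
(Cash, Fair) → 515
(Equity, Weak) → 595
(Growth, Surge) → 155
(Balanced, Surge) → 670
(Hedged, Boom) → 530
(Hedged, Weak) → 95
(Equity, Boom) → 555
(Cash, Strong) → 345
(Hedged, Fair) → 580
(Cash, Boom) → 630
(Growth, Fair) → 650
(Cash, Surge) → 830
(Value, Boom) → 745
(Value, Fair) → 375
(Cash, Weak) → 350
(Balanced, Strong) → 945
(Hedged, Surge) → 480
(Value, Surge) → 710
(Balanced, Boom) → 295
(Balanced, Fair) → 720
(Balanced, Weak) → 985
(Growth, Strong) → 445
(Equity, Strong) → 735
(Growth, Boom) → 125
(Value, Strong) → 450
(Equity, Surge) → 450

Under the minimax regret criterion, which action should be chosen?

Equity

Column bests: Weak=985, Fair=720, Strong=945, Boom=745, Surge=830.
Equity regrets: 390, 275, 210, 190, 380 → max 390
Balanced regrets: 0, 0, 0, 450, 160 → max 450
Cash regrets: 635, 205, 600, 115, 0 → max 635
Value regrets: 90, 345, 495, 0, 120 → max 495
Growth regrets: 910, 70, 500, 620, 675 → max 910
Hedged regrets: 890, 140, 100, 215, 350 → max 890
Smallest max regret = 390 → Equity.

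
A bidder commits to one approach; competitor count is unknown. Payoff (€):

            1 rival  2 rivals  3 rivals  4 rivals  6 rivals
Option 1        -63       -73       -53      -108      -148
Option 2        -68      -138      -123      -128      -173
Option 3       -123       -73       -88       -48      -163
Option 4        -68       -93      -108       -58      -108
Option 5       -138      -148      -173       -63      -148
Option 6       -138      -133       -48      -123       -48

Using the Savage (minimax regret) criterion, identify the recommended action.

Column bests: 1 rival=-63, 2 rivals=-73, 3 rivals=-48, 4 rivals=-48, 6 rivals=-48.
Option 1 regrets: 0, 0, 5, 60, 100 → max 100
Option 2 regrets: 5, 65, 75, 80, 125 → max 125
Option 3 regrets: 60, 0, 40, 0, 115 → max 115
Option 4 regrets: 5, 20, 60, 10, 60 → max 60
Option 5 regrets: 75, 75, 125, 15, 100 → max 125
Option 6 regrets: 75, 60, 0, 75, 0 → max 75
Smallest max regret = 60 → Option 4.

Option 4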